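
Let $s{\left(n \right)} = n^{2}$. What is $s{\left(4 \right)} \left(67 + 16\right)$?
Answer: $1328$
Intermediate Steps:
$s{\left(4 \right)} \left(67 + 16\right) = 4^{2} \left(67 + 16\right) = 16 \cdot 83 = 1328$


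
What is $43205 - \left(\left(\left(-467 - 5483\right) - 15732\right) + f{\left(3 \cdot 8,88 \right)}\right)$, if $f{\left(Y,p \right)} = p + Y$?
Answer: $64775$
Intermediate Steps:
$f{\left(Y,p \right)} = Y + p$
$43205 - \left(\left(\left(-467 - 5483\right) - 15732\right) + f{\left(3 \cdot 8,88 \right)}\right) = 43205 - \left(\left(\left(-467 - 5483\right) - 15732\right) + \left(3 \cdot 8 + 88\right)\right) = 43205 - \left(\left(\left(-467 - 5483\right) - 15732\right) + \left(24 + 88\right)\right) = 43205 - \left(\left(-5950 - 15732\right) + 112\right) = 43205 - \left(-21682 + 112\right) = 43205 - -21570 = 43205 + 21570 = 64775$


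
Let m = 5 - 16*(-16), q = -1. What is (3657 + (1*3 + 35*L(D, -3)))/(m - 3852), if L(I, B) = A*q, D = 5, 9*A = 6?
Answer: -10910/10773 ≈ -1.0127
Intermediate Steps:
A = ⅔ (A = (⅑)*6 = ⅔ ≈ 0.66667)
m = 261 (m = 5 + 256 = 261)
L(I, B) = -⅔ (L(I, B) = (⅔)*(-1) = -⅔)
(3657 + (1*3 + 35*L(D, -3)))/(m - 3852) = (3657 + (1*3 + 35*(-⅔)))/(261 - 3852) = (3657 + (3 - 70/3))/(-3591) = (3657 - 61/3)*(-1/3591) = (10910/3)*(-1/3591) = -10910/10773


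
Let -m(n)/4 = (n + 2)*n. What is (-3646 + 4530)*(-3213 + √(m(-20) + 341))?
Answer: -2840292 + 884*I*√1099 ≈ -2.8403e+6 + 29306.0*I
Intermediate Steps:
m(n) = -4*n*(2 + n) (m(n) = -4*(n + 2)*n = -4*(2 + n)*n = -4*n*(2 + n))
(-3646 + 4530)*(-3213 + √(m(-20) + 341)) = (-3646 + 4530)*(-3213 + √(-4*(-20)*(2 - 20) + 341)) = 884*(-3213 + √(-4*(-20)*(-18) + 341)) = 884*(-3213 + √(-1440 + 341)) = 884*(-3213 + √(-1099)) = 884*(-3213 + I*√1099) = -2840292 + 884*I*√1099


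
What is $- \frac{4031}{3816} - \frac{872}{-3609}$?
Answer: $- \frac{1246703}{1530216} \approx -0.81472$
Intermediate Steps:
$- \frac{4031}{3816} - \frac{872}{-3609} = \left(-4031\right) \frac{1}{3816} - - \frac{872}{3609} = - \frac{4031}{3816} + \frac{872}{3609} = - \frac{1246703}{1530216}$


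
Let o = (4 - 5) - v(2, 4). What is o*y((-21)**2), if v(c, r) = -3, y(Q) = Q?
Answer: 882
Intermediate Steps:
o = 2 (o = (4 - 5) - 1*(-3) = -1 + 3 = 2)
o*y((-21)**2) = 2*(-21)**2 = 2*441 = 882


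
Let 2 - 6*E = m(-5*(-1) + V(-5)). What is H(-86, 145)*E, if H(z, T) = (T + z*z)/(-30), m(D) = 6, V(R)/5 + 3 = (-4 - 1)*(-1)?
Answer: 7541/45 ≈ 167.58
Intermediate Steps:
V(R) = 10 (V(R) = -15 + 5*((-4 - 1)*(-1)) = -15 + 5*(-5*(-1)) = -15 + 5*5 = -15 + 25 = 10)
E = -2/3 (E = 1/3 - 1/6*6 = 1/3 - 1 = -2/3 ≈ -0.66667)
H(z, T) = -T/30 - z**2/30 (H(z, T) = (T + z**2)*(-1/30) = -T/30 - z**2/30)
H(-86, 145)*E = (-1/30*145 - 1/30*(-86)**2)*(-2/3) = (-29/6 - 1/30*7396)*(-2/3) = (-29/6 - 3698/15)*(-2/3) = -7541/30*(-2/3) = 7541/45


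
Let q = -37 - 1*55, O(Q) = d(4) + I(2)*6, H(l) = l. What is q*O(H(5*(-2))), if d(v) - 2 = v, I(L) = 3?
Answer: -2208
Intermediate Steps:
d(v) = 2 + v
O(Q) = 24 (O(Q) = (2 + 4) + 3*6 = 6 + 18 = 24)
q = -92 (q = -37 - 55 = -92)
q*O(H(5*(-2))) = -92*24 = -2208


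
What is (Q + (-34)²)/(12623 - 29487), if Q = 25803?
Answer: -26959/16864 ≈ -1.5986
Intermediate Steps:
(Q + (-34)²)/(12623 - 29487) = (25803 + (-34)²)/(12623 - 29487) = (25803 + 1156)/(-16864) = 26959*(-1/16864) = -26959/16864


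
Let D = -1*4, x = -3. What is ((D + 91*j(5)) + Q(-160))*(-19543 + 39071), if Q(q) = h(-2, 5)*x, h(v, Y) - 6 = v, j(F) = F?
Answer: 8572792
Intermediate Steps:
h(v, Y) = 6 + v
D = -4
Q(q) = -12 (Q(q) = (6 - 2)*(-3) = 4*(-3) = -12)
((D + 91*j(5)) + Q(-160))*(-19543 + 39071) = ((-4 + 91*5) - 12)*(-19543 + 39071) = ((-4 + 455) - 12)*19528 = (451 - 12)*19528 = 439*19528 = 8572792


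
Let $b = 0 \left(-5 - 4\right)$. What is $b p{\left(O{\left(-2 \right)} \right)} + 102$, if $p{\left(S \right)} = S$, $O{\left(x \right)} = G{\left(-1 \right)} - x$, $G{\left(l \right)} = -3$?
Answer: $102$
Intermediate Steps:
$b = 0$ ($b = 0 \left(-9\right) = 0$)
$O{\left(x \right)} = -3 - x$
$b p{\left(O{\left(-2 \right)} \right)} + 102 = 0 \left(-3 - -2\right) + 102 = 0 \left(-3 + 2\right) + 102 = 0 \left(-1\right) + 102 = 0 + 102 = 102$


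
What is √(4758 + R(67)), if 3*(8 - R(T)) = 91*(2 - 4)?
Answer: 4*√2715/3 ≈ 69.474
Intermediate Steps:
R(T) = 206/3 (R(T) = 8 - 91*(2 - 4)/3 = 8 - 91*(-2)/3 = 8 - ⅓*(-182) = 8 + 182/3 = 206/3)
√(4758 + R(67)) = √(4758 + 206/3) = √(14480/3) = 4*√2715/3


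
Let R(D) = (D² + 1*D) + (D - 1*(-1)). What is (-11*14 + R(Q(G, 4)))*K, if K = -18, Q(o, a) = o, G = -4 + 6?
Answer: 2610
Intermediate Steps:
G = 2
R(D) = 1 + D² + 2*D (R(D) = (D² + D) + (D + 1) = (D + D²) + (1 + D) = 1 + D² + 2*D)
(-11*14 + R(Q(G, 4)))*K = (-11*14 + (1 + 2² + 2*2))*(-18) = (-154 + (1 + 4 + 4))*(-18) = (-154 + 9)*(-18) = -145*(-18) = 2610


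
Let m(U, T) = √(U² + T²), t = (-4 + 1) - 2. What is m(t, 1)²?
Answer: 26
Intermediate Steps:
t = -5 (t = -3 - 2 = -5)
m(U, T) = √(T² + U²)
m(t, 1)² = (√(1² + (-5)²))² = (√(1 + 25))² = (√26)² = 26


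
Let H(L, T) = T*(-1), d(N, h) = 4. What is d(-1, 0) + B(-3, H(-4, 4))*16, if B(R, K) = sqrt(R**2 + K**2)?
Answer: 84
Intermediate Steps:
H(L, T) = -T
B(R, K) = sqrt(K**2 + R**2)
d(-1, 0) + B(-3, H(-4, 4))*16 = 4 + sqrt((-1*4)**2 + (-3)**2)*16 = 4 + sqrt((-4)**2 + 9)*16 = 4 + sqrt(16 + 9)*16 = 4 + sqrt(25)*16 = 4 + 5*16 = 4 + 80 = 84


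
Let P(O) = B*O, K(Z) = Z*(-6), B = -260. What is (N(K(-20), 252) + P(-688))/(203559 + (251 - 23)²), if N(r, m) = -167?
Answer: 59571/85181 ≈ 0.69935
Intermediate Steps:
K(Z) = -6*Z
P(O) = -260*O
(N(K(-20), 252) + P(-688))/(203559 + (251 - 23)²) = (-167 - 260*(-688))/(203559 + (251 - 23)²) = (-167 + 178880)/(203559 + 228²) = 178713/(203559 + 51984) = 178713/255543 = 178713*(1/255543) = 59571/85181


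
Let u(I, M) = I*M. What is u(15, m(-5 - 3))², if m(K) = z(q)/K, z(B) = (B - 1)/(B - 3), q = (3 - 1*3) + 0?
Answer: 25/64 ≈ 0.39063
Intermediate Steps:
q = 0 (q = (3 - 3) + 0 = 0 + 0 = 0)
z(B) = (-1 + B)/(-3 + B)
m(K) = 1/(3*K) (m(K) = ((-1 + 0)/(-3 + 0))/K = (-1/(-3))/K = (-⅓*(-1))/K = 1/(3*K))
u(15, m(-5 - 3))² = (15*(1/(3*(-5 - 3))))² = (15*((⅓)/(-8)))² = (15*((⅓)*(-⅛)))² = (15*(-1/24))² = (-5/8)² = 25/64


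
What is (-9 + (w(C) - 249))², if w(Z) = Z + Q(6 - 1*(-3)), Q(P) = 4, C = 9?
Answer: 60025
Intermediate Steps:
w(Z) = 4 + Z (w(Z) = Z + 4 = 4 + Z)
(-9 + (w(C) - 249))² = (-9 + ((4 + 9) - 249))² = (-9 + (13 - 249))² = (-9 - 236)² = (-245)² = 60025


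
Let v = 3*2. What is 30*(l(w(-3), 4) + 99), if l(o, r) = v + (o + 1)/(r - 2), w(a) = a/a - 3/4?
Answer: 12675/4 ≈ 3168.8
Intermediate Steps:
v = 6
w(a) = ¼ (w(a) = 1 - 3*¼ = 1 - ¾ = ¼)
l(o, r) = 6 + (1 + o)/(-2 + r) (l(o, r) = 6 + (o + 1)/(r - 2) = 6 + (1 + o)/(-2 + r))
30*(l(w(-3), 4) + 99) = 30*((-11 + ¼ + 6*4)/(-2 + 4) + 99) = 30*((-11 + ¼ + 24)/2 + 99) = 30*((½)*(53/4) + 99) = 30*(53/8 + 99) = 30*(845/8) = 12675/4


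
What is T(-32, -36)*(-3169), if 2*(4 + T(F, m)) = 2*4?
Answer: 0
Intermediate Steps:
T(F, m) = 0 (T(F, m) = -4 + (2*4)/2 = -4 + (½)*8 = -4 + 4 = 0)
T(-32, -36)*(-3169) = 0*(-3169) = 0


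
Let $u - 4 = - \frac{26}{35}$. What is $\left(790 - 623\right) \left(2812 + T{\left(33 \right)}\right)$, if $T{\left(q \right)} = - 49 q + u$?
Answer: $\frac{7003813}{35} \approx 2.0011 \cdot 10^{5}$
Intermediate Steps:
$u = \frac{114}{35}$ ($u = 4 - \frac{26}{35} = \frac{114}{35} \approx 3.2571$)
$T{\left(q \right)} = \frac{114}{35} - 49 q$ ($T{\left(q \right)} = - 49 q + \frac{114}{35} = \frac{114}{35} - 49 q$)
$\left(790 - 623\right) \left(2812 + T{\left(33 \right)}\right) = \left(790 - 623\right) \left(2812 + \left(\frac{114}{35} - 1617\right)\right) = \left(790 - 623\right) \left(2812 - \frac{56481}{35}\right) = 167 \cdot \frac{41939}{35} = \frac{7003813}{35}$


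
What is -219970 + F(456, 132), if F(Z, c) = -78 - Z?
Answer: -220504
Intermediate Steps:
-219970 + F(456, 132) = -219970 + (-78 - 1*456) = -219970 + (-78 - 456) = -219970 - 534 = -220504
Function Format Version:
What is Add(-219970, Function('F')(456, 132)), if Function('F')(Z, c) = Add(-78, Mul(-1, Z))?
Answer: -220504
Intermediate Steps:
Add(-219970, Function('F')(456, 132)) = Add(-219970, Add(-78, Mul(-1, 456))) = Add(-219970, Add(-78, -456)) = Add(-219970, -534) = -220504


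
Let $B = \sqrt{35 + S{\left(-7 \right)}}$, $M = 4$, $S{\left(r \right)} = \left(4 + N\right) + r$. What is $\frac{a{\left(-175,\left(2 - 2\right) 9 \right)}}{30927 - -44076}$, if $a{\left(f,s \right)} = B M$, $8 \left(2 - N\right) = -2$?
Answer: $\frac{2 \sqrt{137}}{75003} \approx 0.00031211$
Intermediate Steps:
$N = \frac{9}{4}$ ($N = 2 - - \frac{1}{4} = 2 + \frac{1}{4} = \frac{9}{4} \approx 2.25$)
$S{\left(r \right)} = \frac{25}{4} + r$ ($S{\left(r \right)} = \left(4 + \frac{9}{4}\right) + r = \frac{25}{4} + r$)
$B = \frac{\sqrt{137}}{2}$ ($B = \sqrt{35 + \left(\frac{25}{4} - 7\right)} = \sqrt{35 - \frac{3}{4}} = \sqrt{\frac{137}{4}} = \frac{\sqrt{137}}{2} \approx 5.8523$)
$a{\left(f,s \right)} = 2 \sqrt{137}$ ($a{\left(f,s \right)} = \frac{\sqrt{137}}{2} \cdot 4 = 2 \sqrt{137}$)
$\frac{a{\left(-175,\left(2 - 2\right) 9 \right)}}{30927 - -44076} = \frac{2 \sqrt{137}}{30927 - -44076} = \frac{2 \sqrt{137}}{30927 + 44076} = \frac{2 \sqrt{137}}{75003}$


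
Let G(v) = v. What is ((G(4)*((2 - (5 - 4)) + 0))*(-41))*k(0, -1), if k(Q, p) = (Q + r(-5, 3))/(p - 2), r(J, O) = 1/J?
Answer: -164/15 ≈ -10.933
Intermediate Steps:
k(Q, p) = (-⅕ + Q)/(-2 + p) (k(Q, p) = (Q + 1/(-5))/(p - 2) = (Q - ⅕)/(-2 + p) = (-⅕ + Q)/(-2 + p))
((G(4)*((2 - (5 - 4)) + 0))*(-41))*k(0, -1) = ((4*((2 - (5 - 4)) + 0))*(-41))*((-⅕ + 0)/(-2 - 1)) = ((4*((2 - 1*1) + 0))*(-41))*(-⅕/(-3)) = ((4*((2 - 1) + 0))*(-41))*(-⅓*(-⅕)) = ((4*(1 + 0))*(-41))*(1/15) = ((4*1)*(-41))*(1/15) = (4*(-41))*(1/15) = -164*1/15 = -164/15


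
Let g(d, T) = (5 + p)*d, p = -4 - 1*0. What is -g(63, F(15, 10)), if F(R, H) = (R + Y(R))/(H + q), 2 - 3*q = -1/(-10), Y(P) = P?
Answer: -63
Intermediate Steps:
q = 19/30 (q = ⅔ - (-1)/(3*(-10)) = ⅔ - (-1)*(-1)/(3*10) = ⅔ - ⅓*⅒ = ⅔ - 1/30 = 19/30 ≈ 0.63333)
p = -4 (p = -4 + 0 = -4)
F(R, H) = 2*R/(19/30 + H) (F(R, H) = (R + R)/(H + 19/30) = (2*R)/(19/30 + H) = 2*R/(19/30 + H))
g(d, T) = d (g(d, T) = (5 - 4)*d = 1*d = d)
-g(63, F(15, 10)) = -1*63 = -63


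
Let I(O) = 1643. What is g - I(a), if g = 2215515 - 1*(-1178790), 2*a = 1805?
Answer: 3392662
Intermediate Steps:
a = 1805/2 (a = (½)*1805 = 1805/2 ≈ 902.50)
g = 3394305 (g = 2215515 + 1178790 = 3394305)
g - I(a) = 3394305 - 1*1643 = 3394305 - 1643 = 3392662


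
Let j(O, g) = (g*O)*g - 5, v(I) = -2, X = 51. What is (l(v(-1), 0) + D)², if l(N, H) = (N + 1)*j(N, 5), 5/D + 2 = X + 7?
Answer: 9517225/3136 ≈ 3034.8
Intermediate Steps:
j(O, g) = -5 + O*g² (j(O, g) = (O*g)*g - 5 = O*g² - 5 = -5 + O*g²)
D = 5/56 (D = 5/(-2 + (51 + 7)) = 5/(-2 + 58) = 5/56 ≈ 0.089286)
l(N, H) = (1 + N)*(-5 + 25*N) (l(N, H) = (N + 1)*(-5 + N*5²) = (1 + N)*(-5 + N*25) = (1 + N)*(-5 + 25*N))
(l(v(-1), 0) + D)² = (5*(1 - 2)*(-1 + 5*(-2)) + 5/56)² = (5*(-1)*(-1 - 10) + 5/56)² = (5*(-1)*(-11) + 5/56)² = (55 + 5/56)² = (3085/56)² = 9517225/3136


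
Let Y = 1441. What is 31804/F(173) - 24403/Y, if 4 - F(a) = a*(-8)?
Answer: 2989550/500027 ≈ 5.9788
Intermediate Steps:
F(a) = 4 + 8*a (F(a) = 4 - a*(-8) = 4 - (-8)*a = 4 + 8*a)
31804/F(173) - 24403/Y = 31804/(4 + 8*173) - 24403/1441 = 31804/(4 + 1384) - 24403*1/1441 = 31804/1388 - 24403/1441 = 31804*(1/1388) - 24403/1441 = 7951/347 - 24403/1441 = 2989550/500027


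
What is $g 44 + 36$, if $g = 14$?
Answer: $652$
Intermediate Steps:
$g 44 + 36 = 14 \cdot 44 + 36 = 616 + 36 = 652$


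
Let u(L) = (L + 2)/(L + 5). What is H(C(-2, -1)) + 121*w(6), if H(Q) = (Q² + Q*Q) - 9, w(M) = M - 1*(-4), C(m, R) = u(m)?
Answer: 1201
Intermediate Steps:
u(L) = (2 + L)/(5 + L)
C(m, R) = (2 + m)/(5 + m)
w(M) = 4 + M (w(M) = M + 4 = 4 + M)
H(Q) = -9 + 2*Q² (H(Q) = (Q² + Q²) - 9 = 2*Q² - 9 = -9 + 2*Q²)
H(C(-2, -1)) + 121*w(6) = (-9 + 2*((2 - 2)/(5 - 2))²) + 121*(4 + 6) = (-9 + 2*(0/3)²) + 121*10 = (-9 + 2*((⅓)*0)²) + 1210 = (-9 + 2*0²) + 1210 = (-9 + 2*0) + 1210 = (-9 + 0) + 1210 = -9 + 1210 = 1201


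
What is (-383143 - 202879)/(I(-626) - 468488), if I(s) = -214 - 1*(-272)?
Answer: 293011/234215 ≈ 1.2510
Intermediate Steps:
I(s) = 58 (I(s) = -214 + 272 = 58)
(-383143 - 202879)/(I(-626) - 468488) = (-383143 - 202879)/(58 - 468488) = -586022/(-468430) = -586022*(-1/468430) = 293011/234215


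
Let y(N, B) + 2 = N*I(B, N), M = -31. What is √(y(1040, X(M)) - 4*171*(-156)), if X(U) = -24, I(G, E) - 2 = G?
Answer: √83822 ≈ 289.52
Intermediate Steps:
I(G, E) = 2 + G
y(N, B) = -2 + N*(2 + B)
√(y(1040, X(M)) - 4*171*(-156)) = √((-2 + 1040*(2 - 24)) - 4*171*(-156)) = √((-2 + 1040*(-22)) - 684*(-156)) = √((-2 - 22880) + 106704) = √(-22882 + 106704) = √83822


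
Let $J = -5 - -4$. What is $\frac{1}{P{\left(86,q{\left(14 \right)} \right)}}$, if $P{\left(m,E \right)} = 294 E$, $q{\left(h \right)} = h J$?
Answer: $- \frac{1}{4116} \approx -0.00024295$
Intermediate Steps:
$J = -1$ ($J = -5 + 4 = -1$)
$q{\left(h \right)} = - h$ ($q{\left(h \right)} = h \left(-1\right) = - h$)
$\frac{1}{P{\left(86,q{\left(14 \right)} \right)}} = \frac{1}{294 \left(\left(-1\right) 14\right)} = \frac{1}{294 \left(-14\right)} = \frac{1}{-4116} = - \frac{1}{4116}$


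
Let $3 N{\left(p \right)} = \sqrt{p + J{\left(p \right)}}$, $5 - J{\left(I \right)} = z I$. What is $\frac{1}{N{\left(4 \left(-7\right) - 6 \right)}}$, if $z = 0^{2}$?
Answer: $- \frac{3 i \sqrt{29}}{29} \approx - 0.55709 i$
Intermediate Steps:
$z = 0$
$J{\left(I \right)} = 5$ ($J{\left(I \right)} = 5 - 0 I = 5 - 0 = 5 + 0 = 5$)
$N{\left(p \right)} = \frac{\sqrt{5 + p}}{3}$ ($N{\left(p \right)} = \frac{\sqrt{p + 5}}{3} = \frac{\sqrt{5 + p}}{3}$)
$\frac{1}{N{\left(4 \left(-7\right) - 6 \right)}} = \frac{1}{\frac{1}{3} \sqrt{5 + \left(4 \left(-7\right) - 6\right)}} = \frac{1}{\frac{1}{3} \sqrt{5 - 34}} = \frac{1}{\frac{1}{3} \sqrt{-29}} = \frac{1}{\frac{1}{3} i \sqrt{29}} = - \frac{3 i \sqrt{29}}{29}$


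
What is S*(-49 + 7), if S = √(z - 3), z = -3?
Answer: -42*I*√6 ≈ -102.88*I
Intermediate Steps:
S = I*√6 (S = √(-3 - 3) = √(-6) = I*√6 ≈ 2.4495*I)
S*(-49 + 7) = (I*√6)*(-49 + 7) = (I*√6)*(-42) = -42*I*√6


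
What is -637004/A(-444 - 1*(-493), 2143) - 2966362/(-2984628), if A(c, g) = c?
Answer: -950537311387/73123386 ≈ -12999.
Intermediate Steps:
-637004/A(-444 - 1*(-493), 2143) - 2966362/(-2984628) = -637004/(-444 - 1*(-493)) - 2966362/(-2984628) = -637004/(-444 + 493) - 2966362*(-1/2984628) = -637004/49 + 1483181/1492314 = -950537311387/73123386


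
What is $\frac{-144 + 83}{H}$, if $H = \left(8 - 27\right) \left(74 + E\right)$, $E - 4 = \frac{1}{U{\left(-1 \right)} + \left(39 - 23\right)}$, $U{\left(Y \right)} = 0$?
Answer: $\frac{976}{23731} \approx 0.041128$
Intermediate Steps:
$E = \frac{65}{16}$ ($E = 4 + \frac{1}{0 + \left(39 - 23\right)} = 4 + \frac{1}{0 + 16} = 4 + \frac{1}{16} = \frac{65}{16} \approx 4.0625$)
$H = - \frac{23731}{16}$ ($H = \left(8 - 27\right) \left(74 + \frac{65}{16}\right) = \left(-19\right) \frac{1249}{16} = - \frac{23731}{16} \approx -1483.2$)
$\frac{-144 + 83}{H} = \frac{-144 + 83}{- \frac{23731}{16}} = \left(- \frac{16}{23731}\right) \left(-61\right) = \frac{976}{23731}$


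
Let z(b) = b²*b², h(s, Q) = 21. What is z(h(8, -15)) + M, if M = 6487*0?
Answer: 194481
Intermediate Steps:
z(b) = b⁴
M = 0
z(h(8, -15)) + M = 21⁴ + 0 = 194481 + 0 = 194481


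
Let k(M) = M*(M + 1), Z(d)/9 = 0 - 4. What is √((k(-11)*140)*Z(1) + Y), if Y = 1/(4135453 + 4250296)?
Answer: I*√38985843919722568651/8385749 ≈ 744.58*I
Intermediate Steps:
Z(d) = -36 (Z(d) = 9*(0 - 4) = 9*(-4) = -36)
k(M) = M*(1 + M)
Y = 1/8385749 ≈ 1.1925e-7
√((k(-11)*140)*Z(1) + Y) = √((-11*(1 - 11)*140)*(-36) + 1/8385749) = √((-11*(-10)*140)*(-36) + 1/8385749) = √((110*140)*(-36) + 1/8385749) = √(15400*(-36) + 1/8385749) = √(-554400 + 1/8385749) = √(-4649059245599/8385749) = I*√38985843919722568651/8385749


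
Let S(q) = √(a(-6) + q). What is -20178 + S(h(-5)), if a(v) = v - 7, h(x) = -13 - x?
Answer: -20178 + I*√21 ≈ -20178.0 + 4.5826*I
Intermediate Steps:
a(v) = -7 + v
S(q) = √(-13 + q) (S(q) = √((-7 - 6) + q) = √(-13 + q))
-20178 + S(h(-5)) = -20178 + √(-13 + (-13 - 1*(-5))) = -20178 + √(-13 + (-13 + 5)) = -20178 + √(-13 - 8) = -20178 + √(-21) = -20178 + I*√21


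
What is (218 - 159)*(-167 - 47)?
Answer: -12626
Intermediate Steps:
(218 - 159)*(-167 - 47) = 59*(-214) = -12626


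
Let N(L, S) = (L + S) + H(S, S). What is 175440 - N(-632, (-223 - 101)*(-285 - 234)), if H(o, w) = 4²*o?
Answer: -2682580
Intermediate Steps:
H(o, w) = 16*o
N(L, S) = L + 17*S (N(L, S) = (L + S) + 16*S = L + 17*S)
175440 - N(-632, (-223 - 101)*(-285 - 234)) = 175440 - (-632 + 17*((-223 - 101)*(-285 - 234))) = 175440 - (-632 + 17*(-324*(-519))) = 175440 - (-632 + 17*168156) = 175440 - (-632 + 2858652) = 175440 - 1*2858020 = 175440 - 2858020 = -2682580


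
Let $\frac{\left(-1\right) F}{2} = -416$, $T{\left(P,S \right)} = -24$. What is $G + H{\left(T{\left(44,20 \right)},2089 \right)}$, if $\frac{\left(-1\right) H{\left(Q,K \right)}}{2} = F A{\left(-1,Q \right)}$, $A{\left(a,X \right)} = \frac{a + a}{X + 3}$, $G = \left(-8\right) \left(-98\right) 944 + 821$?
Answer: $\frac{15555929}{21} \approx 7.4076 \cdot 10^{5}$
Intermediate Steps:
$G = 740917$ ($G = 784 \cdot 944 + 821 = 740096 + 821 = 740917$)
$F = 832$ ($F = \left(-2\right) \left(-416\right) = 832$)
$A{\left(a,X \right)} = \frac{2 a}{3 + X}$
$H{\left(Q,K \right)} = \frac{3328}{3 + Q}$ ($H{\left(Q,K \right)} = - 2 \cdot 832 \cdot 2 \left(-1\right) \frac{1}{3 + Q} = - 2 \cdot 832 \left(- \frac{2}{3 + Q}\right) = - 2 \left(- \frac{1664}{3 + Q}\right) = \frac{3328}{3 + Q}$)
$G + H{\left(T{\left(44,20 \right)},2089 \right)} = 740917 + \frac{3328}{3 - 24} = 740917 + \frac{3328}{-21} = 740917 + 3328 \left(- \frac{1}{21}\right) = 740917 - \frac{3328}{21} = \frac{15555929}{21}$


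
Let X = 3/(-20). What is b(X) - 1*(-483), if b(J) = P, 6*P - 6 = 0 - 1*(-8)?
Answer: 1456/3 ≈ 485.33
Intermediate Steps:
X = -3/20 (X = 3*(-1/20) = -3/20 ≈ -0.15000)
P = 7/3 (P = 1 + (0 - 1*(-8))/6 = 1 + (0 + 8)/6 = 1 + (⅙)*8 = 1 + 4/3 = 7/3 ≈ 2.3333)
b(J) = 7/3
b(X) - 1*(-483) = 7/3 - 1*(-483) = 7/3 + 483 = 1456/3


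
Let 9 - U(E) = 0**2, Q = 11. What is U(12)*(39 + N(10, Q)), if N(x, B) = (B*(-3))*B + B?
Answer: -2817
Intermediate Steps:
U(E) = 9 (U(E) = 9 - 1*0**2 = 9 - 1*0 = 9 + 0 = 9)
N(x, B) = B - 3*B**2 (N(x, B) = (-3*B)*B + B = -3*B**2 + B = B - 3*B**2)
U(12)*(39 + N(10, Q)) = 9*(39 + 11*(1 - 3*11)) = 9*(39 + 11*(1 - 33)) = 9*(39 + 11*(-32)) = 9*(39 - 352) = 9*(-313) = -2817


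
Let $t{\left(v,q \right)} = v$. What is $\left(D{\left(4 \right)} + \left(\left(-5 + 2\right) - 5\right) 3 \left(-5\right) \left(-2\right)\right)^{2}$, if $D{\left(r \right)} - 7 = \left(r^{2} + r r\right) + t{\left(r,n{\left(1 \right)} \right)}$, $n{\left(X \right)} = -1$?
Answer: $38809$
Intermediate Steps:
$D{\left(r \right)} = 7 + r + 2 r^{2}$ ($D{\left(r \right)} = 7 + \left(\left(r^{2} + r r\right) + r\right) = 7 + \left(\left(r^{2} + r^{2}\right) + r\right) = 7 + \left(2 r^{2} + r\right) = 7 + \left(r + 2 r^{2}\right) = 7 + r + 2 r^{2}$)
$\left(D{\left(4 \right)} + \left(\left(-5 + 2\right) - 5\right) 3 \left(-5\right) \left(-2\right)\right)^{2} = \left(\left(7 + 4 + 2 \cdot 4^{2}\right) + \left(\left(-5 + 2\right) - 5\right) 3 \left(-5\right) \left(-2\right)\right)^{2} = \left(\left(7 + 4 + 2 \cdot 16\right) + \left(-3 - 5\right) \left(\left(-15\right) \left(-2\right)\right)\right)^{2} = \left(\left(7 + 4 + 32\right) - 240\right)^{2} = \left(43 - 240\right)^{2} = \left(-197\right)^{2} = 38809$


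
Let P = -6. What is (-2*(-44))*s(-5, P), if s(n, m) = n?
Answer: -440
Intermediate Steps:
(-2*(-44))*s(-5, P) = -2*(-44)*(-5) = 88*(-5) = -440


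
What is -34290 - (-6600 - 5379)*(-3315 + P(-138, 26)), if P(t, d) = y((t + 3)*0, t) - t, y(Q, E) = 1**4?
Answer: -38079594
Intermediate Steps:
y(Q, E) = 1
P(t, d) = 1 - t
-34290 - (-6600 - 5379)*(-3315 + P(-138, 26)) = -34290 - (-6600 - 5379)*(-3315 + (1 - 1*(-138))) = -34290 - (-11979)*(-3315 + (1 + 138)) = -34290 - (-11979)*(-3315 + 139) = -34290 - (-11979)*(-3176) = -34290 - 1*38045304 = -34290 - 38045304 = -38079594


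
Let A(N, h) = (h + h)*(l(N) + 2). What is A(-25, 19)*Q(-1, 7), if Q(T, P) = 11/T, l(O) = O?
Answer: 9614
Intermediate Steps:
A(N, h) = 2*h*(2 + N) (A(N, h) = (h + h)*(N + 2) = (2*h)*(2 + N) = 2*h*(2 + N))
A(-25, 19)*Q(-1, 7) = (2*19*(2 - 25))*(11/(-1)) = (2*19*(-23))*(11*(-1)) = -874*(-11) = 9614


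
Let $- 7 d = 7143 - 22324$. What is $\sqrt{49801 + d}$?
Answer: $\frac{2 \sqrt{636629}}{7} \approx 227.97$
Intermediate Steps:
$d = \frac{15181}{7}$ ($d = - \frac{7143 - 22324}{7} = \left(- \frac{1}{7}\right) \left(-15181\right) = \frac{15181}{7} \approx 2168.7$)
$\sqrt{49801 + d} = \sqrt{49801 + \frac{15181}{7}} = \sqrt{\frac{363788}{7}} = \frac{2 \sqrt{636629}}{7}$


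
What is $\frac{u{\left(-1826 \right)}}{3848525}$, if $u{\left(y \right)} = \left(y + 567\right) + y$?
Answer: $- \frac{617}{769705} \approx -0.00080161$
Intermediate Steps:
$u{\left(y \right)} = 567 + 2 y$ ($u{\left(y \right)} = \left(567 + y\right) + y = 567 + 2 y$)
$\frac{u{\left(-1826 \right)}}{3848525} = \frac{567 + 2 \left(-1826\right)}{3848525} = \left(567 - 3652\right) \frac{1}{3848525} = \left(-3085\right) \frac{1}{3848525} = - \frac{617}{769705}$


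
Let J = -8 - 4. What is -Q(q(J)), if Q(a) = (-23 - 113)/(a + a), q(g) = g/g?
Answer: 68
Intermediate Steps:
J = -12
q(g) = 1
Q(a) = -68/a (Q(a) = -136*1/(2*a) = -68/a)
-Q(q(J)) = -(-68)/1 = -(-68) = -1*(-68) = 68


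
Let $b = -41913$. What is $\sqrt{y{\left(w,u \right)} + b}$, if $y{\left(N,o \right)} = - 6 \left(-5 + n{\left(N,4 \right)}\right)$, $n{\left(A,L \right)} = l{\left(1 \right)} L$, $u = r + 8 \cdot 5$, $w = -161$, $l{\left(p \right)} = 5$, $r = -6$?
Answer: $3 i \sqrt{4667} \approx 204.95 i$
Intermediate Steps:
$u = 34$ ($u = -6 + 8 \cdot 5 = -6 + 40 = 34$)
$n{\left(A,L \right)} = 5 L$
$y{\left(N,o \right)} = -90$ ($y{\left(N,o \right)} = - 6 \left(-5 + 5 \cdot 4\right) = - 6 \left(-5 + 20\right) = \left(-6\right) 15 = -90$)
$\sqrt{y{\left(w,u \right)} + b} = \sqrt{-90 - 41913} = \sqrt{-42003} = 3 i \sqrt{4667}$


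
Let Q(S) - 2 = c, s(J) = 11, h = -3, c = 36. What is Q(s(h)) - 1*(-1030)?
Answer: 1068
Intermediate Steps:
Q(S) = 38 (Q(S) = 2 + 36 = 38)
Q(s(h)) - 1*(-1030) = 38 - 1*(-1030) = 38 + 1030 = 1068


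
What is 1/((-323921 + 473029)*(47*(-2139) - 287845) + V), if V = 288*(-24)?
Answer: -1/57910273736 ≈ -1.7268e-11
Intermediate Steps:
V = -6912
1/((-323921 + 473029)*(47*(-2139) - 287845) + V) = 1/((-323921 + 473029)*(47*(-2139) - 287845) - 6912) = 1/(149108*(-100533 - 287845) - 6912) = 1/(149108*(-388378) - 6912) = 1/(-57910266824 - 6912) = 1/(-57910273736) = -1/57910273736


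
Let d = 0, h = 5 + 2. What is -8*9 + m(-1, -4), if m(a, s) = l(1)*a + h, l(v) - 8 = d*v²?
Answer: -73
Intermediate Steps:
h = 7
l(v) = 8 (l(v) = 8 + 0*v² = 8 + 0 = 8)
m(a, s) = 7 + 8*a (m(a, s) = 8*a + 7 = 7 + 8*a)
-8*9 + m(-1, -4) = -8*9 + (7 + 8*(-1)) = -72 + (7 - 8) = -72 - 1 = -73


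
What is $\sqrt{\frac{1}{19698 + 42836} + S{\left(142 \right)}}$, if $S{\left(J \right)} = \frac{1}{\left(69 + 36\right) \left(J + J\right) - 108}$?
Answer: $\frac{\sqrt{2678031400737}}{232251276} \approx 0.0070461$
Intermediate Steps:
$S{\left(J \right)} = \frac{1}{-108 + 210 J}$ ($S{\left(J \right)} = \frac{1}{105 \cdot 2 J - 108} = \frac{1}{210 J - 108} = \frac{1}{-108 + 210 J}$)
$\sqrt{\frac{1}{19698 + 42836} + S{\left(142 \right)}} = \sqrt{\frac{1}{19698 + 42836} + \frac{1}{6 \left(-18 + 35 \cdot 142\right)}} = \sqrt{\frac{1}{62534} + \frac{1}{6 \left(-18 + 4970\right)}} = \sqrt{\frac{1}{62534} + \frac{1}{6 \cdot 4952}} = \sqrt{\frac{1}{62534} + \frac{1}{6} \cdot \frac{1}{4952}} = \sqrt{\frac{1}{62534} + \frac{1}{29712}} = \sqrt{\frac{46123}{929005104}} = \frac{\sqrt{2678031400737}}{232251276}$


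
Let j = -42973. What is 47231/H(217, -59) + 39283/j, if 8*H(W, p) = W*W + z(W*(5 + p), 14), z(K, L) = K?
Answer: 2121111873/217142569 ≈ 9.7683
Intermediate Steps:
H(W, p) = W²/8 + W*(5 + p)/8 (H(W, p) = (W*W + W*(5 + p))/8 = (W² + W*(5 + p))/8 = W²/8 + W*(5 + p)/8)
47231/H(217, -59) + 39283/j = 47231/(((⅛)*217*(5 + 217 - 59))) + 39283/(-42973) = 47231/(((⅛)*217*163)) + 39283*(-1/42973) = 47231/(35371/8) - 39283/42973 = 47231*(8/35371) - 39283/42973 = 377848/35371 - 39283/42973 = 2121111873/217142569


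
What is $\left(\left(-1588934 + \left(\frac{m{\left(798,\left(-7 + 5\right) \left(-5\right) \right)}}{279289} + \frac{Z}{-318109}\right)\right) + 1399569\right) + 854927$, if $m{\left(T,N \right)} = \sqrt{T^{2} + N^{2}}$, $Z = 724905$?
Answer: $\frac{211720537353}{318109} + \frac{2 \sqrt{159226}}{279289} \approx 6.6556 \cdot 10^{5}$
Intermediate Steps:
$m{\left(T,N \right)} = \sqrt{N^{2} + T^{2}}$
$\left(\left(-1588934 + \left(\frac{m{\left(798,\left(-7 + 5\right) \left(-5\right) \right)}}{279289} + \frac{Z}{-318109}\right)\right) + 1399569\right) + 854927 = \left(\left(-1588934 + \left(\frac{\sqrt{\left(\left(-7 + 5\right) \left(-5\right)\right)^{2} + 798^{2}}}{279289} + \frac{724905}{-318109}\right)\right) + 1399569\right) + 854927 = \left(\left(-1588934 + \left(\sqrt{\left(\left(-2\right) \left(-5\right)\right)^{2} + 636804} \cdot \frac{1}{279289} + 724905 \left(- \frac{1}{318109}\right)\right)\right) + 1399569\right) + 854927 = \left(\left(-1588934 - \left(\frac{724905}{318109} - \sqrt{10^{2} + 636804} \cdot \frac{1}{279289}\right)\right) + 1399569\right) + 854927 = \left(\left(-1588934 - \left(\frac{724905}{318109} - \sqrt{100 + 636804} \cdot \frac{1}{279289}\right)\right) + 1399569\right) + 854927 = \left(\left(-1588934 - \left(\frac{724905}{318109} - \sqrt{636904} \cdot \frac{1}{279289}\right)\right) + 1399569\right) + 854927 = \left(\left(-1588934 - \left(\frac{724905}{318109} - 2 \sqrt{159226} \cdot \frac{1}{279289}\right)\right) + 1399569\right) + 854927 = \left(\left(-1588934 - \left(\frac{724905}{318109} - \frac{2 \sqrt{159226}}{279289}\right)\right) + 1399569\right) + 854927 = \left(\left(- \frac{505454930711}{318109} + \frac{2 \sqrt{159226}}{279289}\right) + 1399569\right) + 854927 = \left(- \frac{60239435690}{318109} + \frac{2 \sqrt{159226}}{279289}\right) + 854927 = \frac{211720537353}{318109} + \frac{2 \sqrt{159226}}{279289}$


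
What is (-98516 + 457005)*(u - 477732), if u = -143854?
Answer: -222831743554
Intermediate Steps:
(-98516 + 457005)*(u - 477732) = (-98516 + 457005)*(-143854 - 477732) = 358489*(-621586) = -222831743554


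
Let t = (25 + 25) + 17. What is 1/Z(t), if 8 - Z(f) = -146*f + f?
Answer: 1/9723 ≈ 0.00010285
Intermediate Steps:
t = 67 (t = 50 + 17 = 67)
Z(f) = 8 + 145*f (Z(f) = 8 - (-146*f + f) = 8 - (-145)*f = 8 + 145*f)
1/Z(t) = 1/(8 + 145*67) = 1/(8 + 9715) = 1/9723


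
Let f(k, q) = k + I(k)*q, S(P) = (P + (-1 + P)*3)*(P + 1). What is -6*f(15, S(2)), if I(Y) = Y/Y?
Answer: -180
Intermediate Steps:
I(Y) = 1
S(P) = (1 + P)*(-3 + 4*P) (S(P) = (P + (-3 + 3*P))*(1 + P) = (-3 + 4*P)*(1 + P) = (1 + P)*(-3 + 4*P))
f(k, q) = k + q (f(k, q) = k + 1*q = k + q)
-6*f(15, S(2)) = -6*(15 + (-3 + 2 + 4*2²)) = -6*(15 + (-3 + 2 + 4*4)) = -6*(15 + (-3 + 2 + 16)) = -6*(15 + 15) = -6*30 = -180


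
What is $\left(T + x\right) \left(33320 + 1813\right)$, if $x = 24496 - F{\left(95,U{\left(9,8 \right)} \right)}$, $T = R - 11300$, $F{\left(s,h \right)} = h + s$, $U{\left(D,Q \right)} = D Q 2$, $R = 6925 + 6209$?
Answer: $916655103$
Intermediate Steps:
$R = 13134$
$U{\left(D,Q \right)} = 2 D Q$
$T = 1834$ ($T = 13134 - 11300 = 1834$)
$x = 24257$ ($x = 24496 - \left(2 \cdot 9 \cdot 8 + 95\right) = 24496 - \left(144 + 95\right) = 24496 - 239 = 24257$)
$\left(T + x\right) \left(33320 + 1813\right) = \left(1834 + 24257\right) \left(33320 + 1813\right) = 26091 \cdot 35133 = 916655103$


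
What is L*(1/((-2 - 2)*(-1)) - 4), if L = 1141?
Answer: -17115/4 ≈ -4278.8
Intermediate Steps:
L*(1/((-2 - 2)*(-1)) - 4) = 1141*(1/((-2 - 2)*(-1)) - 4) = 1141*(1/(-4*(-1)) - 4) = 1141*(1/4 - 4) = 1141*(¼ - 4) = 1141*(-15/4) = -17115/4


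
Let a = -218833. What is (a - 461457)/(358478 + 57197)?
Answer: -10466/6395 ≈ -1.6366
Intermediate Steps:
(a - 461457)/(358478 + 57197) = (-218833 - 461457)/(358478 + 57197) = -680290/415675 = -680290*1/415675 = -10466/6395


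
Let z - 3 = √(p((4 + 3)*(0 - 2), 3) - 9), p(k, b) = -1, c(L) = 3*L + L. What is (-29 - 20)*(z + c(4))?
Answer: -931 - 49*I*√10 ≈ -931.0 - 154.95*I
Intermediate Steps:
c(L) = 4*L
z = 3 + I*√10 (z = 3 + √(-1 - 9) = 3 + √(-10) = 3 + I*√10 ≈ 3.0 + 3.1623*I)
(-29 - 20)*(z + c(4)) = (-29 - 20)*((3 + I*√10) + 4*4) = -49*((3 + I*√10) + 16) = -49*(19 + I*√10) = -931 - 49*I*√10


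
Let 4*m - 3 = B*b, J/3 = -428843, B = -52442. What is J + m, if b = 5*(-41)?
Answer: 5604497/4 ≈ 1.4011e+6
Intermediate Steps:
b = -205
J = -1286529 (J = 3*(-428843) = -1286529)
m = 10750613/4 (m = 3/4 + (-52442*(-205))/4 = 3/4 + (1/4)*10750610 = 3/4 + 5375305/2 = 10750613/4 ≈ 2.6877e+6)
J + m = -1286529 + 10750613/4 = 5604497/4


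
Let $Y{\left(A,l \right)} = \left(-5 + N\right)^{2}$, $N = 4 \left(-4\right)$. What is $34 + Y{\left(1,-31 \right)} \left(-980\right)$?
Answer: $-432146$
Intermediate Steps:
$N = -16$
$Y{\left(A,l \right)} = 441$ ($Y{\left(A,l \right)} = \left(-5 - 16\right)^{2} = \left(-21\right)^{2} = 441$)
$34 + Y{\left(1,-31 \right)} \left(-980\right) = 34 + 441 \left(-980\right) = 34 - 432180 = -432146$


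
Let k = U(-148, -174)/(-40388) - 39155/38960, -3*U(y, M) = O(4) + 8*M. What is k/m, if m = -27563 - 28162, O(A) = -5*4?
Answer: 239959397/13152630877200 ≈ 1.8244e-5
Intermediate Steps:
O(A) = -20
U(y, M) = 20/3 - 8*M/3 (U(y, M) = -(-20 + 8*M)/3 = 20/3 - 8*M/3)
k = -239959397/236027472 (k = (20/3 - 8/3*(-174))/(-40388) - 39155/38960 = (20/3 + 464)*(-1/40388) - 39155*1/38960 = (1412/3)*(-1/40388) - 7831/7792 = -353/30291 - 7831/7792 = -239959397/236027472 ≈ -1.0167)
m = -55725
k/m = -239959397/236027472/(-55725) = -239959397/236027472*(-1/55725) = 239959397/13152630877200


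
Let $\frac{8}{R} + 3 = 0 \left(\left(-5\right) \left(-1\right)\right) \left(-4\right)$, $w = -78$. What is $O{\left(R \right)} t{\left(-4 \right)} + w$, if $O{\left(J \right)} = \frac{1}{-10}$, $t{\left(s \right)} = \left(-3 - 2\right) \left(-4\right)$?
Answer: $-80$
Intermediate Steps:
$t{\left(s \right)} = 20$ ($t{\left(s \right)} = \left(-5\right) \left(-4\right) = 20$)
$R = - \frac{8}{3}$ ($R = \frac{8}{-3 + 0 \left(\left(-5\right) \left(-1\right)\right) \left(-4\right)} = \frac{8}{-3 + 0 \cdot 5 \left(-4\right)} = \frac{8}{-3 + 0 \left(-4\right)} = \frac{8}{-3 + 0} = \frac{8}{-3} = 8 \left(- \frac{1}{3}\right) = - \frac{8}{3} \approx -2.6667$)
$O{\left(J \right)} = - \frac{1}{10}$
$O{\left(R \right)} t{\left(-4 \right)} + w = \left(- \frac{1}{10}\right) 20 - 78 = -2 - 78 = -80$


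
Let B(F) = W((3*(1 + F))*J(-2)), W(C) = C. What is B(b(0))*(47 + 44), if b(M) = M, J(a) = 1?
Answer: 273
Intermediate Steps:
B(F) = 3 + 3*F (B(F) = (3*(1 + F))*1 = (3 + 3*F)*1 = 3 + 3*F)
B(b(0))*(47 + 44) = (3 + 3*0)*(47 + 44) = (3 + 0)*91 = 3*91 = 273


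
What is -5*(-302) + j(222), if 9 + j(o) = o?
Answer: 1723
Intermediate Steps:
j(o) = -9 + o
-5*(-302) + j(222) = -5*(-302) + (-9 + 222) = 1510 + 213 = 1723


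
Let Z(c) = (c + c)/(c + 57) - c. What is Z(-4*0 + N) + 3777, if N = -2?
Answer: 207841/55 ≈ 3778.9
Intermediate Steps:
Z(c) = -c + 2*c/(57 + c) (Z(c) = (2*c)/(57 + c) - c = 2*c/(57 + c) - c = -c + 2*c/(57 + c))
Z(-4*0 + N) + 3777 = -(-4*0 - 2)*(55 + (-4*0 - 2))/(57 + (-4*0 - 2)) + 3777 = -(0 - 2)*(55 + (0 - 2))/(57 + (0 - 2)) + 3777 = -1*(-2)*(55 - 2)/(57 - 2) + 3777 = -1*(-2)*53/55 + 3777 = -1*(-2)*1/55*53 + 3777 = 106/55 + 3777 = 207841/55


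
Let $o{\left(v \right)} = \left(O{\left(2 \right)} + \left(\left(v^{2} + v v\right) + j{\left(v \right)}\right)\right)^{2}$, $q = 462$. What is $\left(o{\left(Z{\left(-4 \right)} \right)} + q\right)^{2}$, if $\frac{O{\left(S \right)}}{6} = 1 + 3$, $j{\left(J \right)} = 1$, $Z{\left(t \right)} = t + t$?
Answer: $569824641$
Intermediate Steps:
$Z{\left(t \right)} = 2 t$
$O{\left(S \right)} = 24$ ($O{\left(S \right)} = 6 \left(1 + 3\right) = 6 \cdot 4 = 24$)
$o{\left(v \right)} = \left(25 + 2 v^{2}\right)^{2}$ ($o{\left(v \right)} = \left(24 + \left(\left(v^{2} + v v\right) + 1\right)\right)^{2} = \left(24 + \left(\left(v^{2} + v^{2}\right) + 1\right)\right)^{2} = \left(24 + \left(2 v^{2} + 1\right)\right)^{2} = \left(24 + \left(1 + 2 v^{2}\right)\right)^{2} = \left(25 + 2 v^{2}\right)^{2}$)
$\left(o{\left(Z{\left(-4 \right)} \right)} + q\right)^{2} = \left(\left(25 + 2 \left(2 \left(-4\right)\right)^{2}\right)^{2} + 462\right)^{2} = \left(\left(25 + 2 \left(-8\right)^{2}\right)^{2} + 462\right)^{2} = \left(\left(25 + 2 \cdot 64\right)^{2} + 462\right)^{2} = \left(\left(25 + 128\right)^{2} + 462\right)^{2} = \left(153^{2} + 462\right)^{2} = \left(23409 + 462\right)^{2} = 23871^{2} = 569824641$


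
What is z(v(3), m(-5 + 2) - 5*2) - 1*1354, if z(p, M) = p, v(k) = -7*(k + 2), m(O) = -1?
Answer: -1389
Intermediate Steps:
v(k) = -14 - 7*k (v(k) = -7*(2 + k) = -14 - 7*k)
z(v(3), m(-5 + 2) - 5*2) - 1*1354 = (-14 - 7*3) - 1*1354 = (-14 - 21) - 1354 = -35 - 1354 = -1389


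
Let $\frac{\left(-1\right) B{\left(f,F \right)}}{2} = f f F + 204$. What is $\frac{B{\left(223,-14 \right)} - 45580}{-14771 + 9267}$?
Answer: $- \frac{168303}{688} \approx -244.63$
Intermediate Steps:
$B{\left(f,F \right)} = -408 - 2 F f^{2}$ ($B{\left(f,F \right)} = - 2 \left(f f F + 204\right) = - 2 \left(f^{2} F + 204\right) = - 2 \left(F f^{2} + 204\right) = - 2 \left(204 + F f^{2}\right) = -408 - 2 F f^{2}$)
$\frac{B{\left(223,-14 \right)} - 45580}{-14771 + 9267} = \frac{\left(-408 - - 28 \cdot 223^{2}\right) - 45580}{-14771 + 9267} = \frac{\left(-408 - \left(-28\right) 49729\right) - 45580}{-5504} = \left(\left(-408 + 1392412\right) - 45580\right) \left(- \frac{1}{5504}\right) = \left(1392004 - 45580\right) \left(- \frac{1}{5504}\right) = 1346424 \left(- \frac{1}{5504}\right) = - \frac{168303}{688}$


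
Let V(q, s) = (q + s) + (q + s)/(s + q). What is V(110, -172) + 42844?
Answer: 42783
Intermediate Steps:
V(q, s) = 1 + q + s (V(q, s) = (q + s) + (q + s)/(q + s) = (q + s) + 1 = 1 + q + s)
V(110, -172) + 42844 = (1 + 110 - 172) + 42844 = -61 + 42844 = 42783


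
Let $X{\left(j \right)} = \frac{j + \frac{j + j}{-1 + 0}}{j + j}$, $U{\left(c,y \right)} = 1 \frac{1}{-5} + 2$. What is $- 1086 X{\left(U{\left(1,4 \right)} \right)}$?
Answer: $543$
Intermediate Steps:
$U{\left(c,y \right)} = \frac{9}{5}$ ($U{\left(c,y \right)} = 1 \left(- \frac{1}{5}\right) + 2 = - \frac{1}{5} + 2 = \frac{9}{5}$)
$X{\left(j \right)} = - \frac{1}{2}$ ($X{\left(j \right)} = \frac{j + \frac{2 j}{-1}}{2 j} = \left(j + 2 j \left(-1\right)\right) \frac{1}{2 j} = \left(j - 2 j\right) \frac{1}{2 j} = - j \frac{1}{2 j} = - \frac{1}{2}$)
$- 1086 X{\left(U{\left(1,4 \right)} \right)} = \left(-1086\right) \left(- \frac{1}{2}\right) = 543$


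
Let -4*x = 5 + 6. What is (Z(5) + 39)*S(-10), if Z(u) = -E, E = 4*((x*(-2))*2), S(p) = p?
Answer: 50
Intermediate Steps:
x = -11/4 (x = -(5 + 6)/4 = -1/4*11 = -11/4 ≈ -2.7500)
E = 44 (E = 4*(-11/4*(-2)*2) = 4*((11/2)*2) = 4*11 = 44)
Z(u) = -44 (Z(u) = -1*44 = -44)
(Z(5) + 39)*S(-10) = (-44 + 39)*(-10) = -5*(-10) = 50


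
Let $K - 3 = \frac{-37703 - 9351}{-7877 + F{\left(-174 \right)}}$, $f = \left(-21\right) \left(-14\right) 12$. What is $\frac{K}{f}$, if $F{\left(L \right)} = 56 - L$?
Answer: $\frac{69995}{26978616} \approx 0.0025945$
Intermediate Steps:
$f = 3528$ ($f = 294 \cdot 12 = 3528$)
$K = \frac{69995}{7647}$ ($K = 3 + \frac{-37703 - 9351}{-7877 + \left(56 - -174\right)} = 3 - \frac{47054}{-7877 + \left(56 + 174\right)} = 3 - \frac{47054}{-7877 + 230} = 3 - \frac{47054}{-7647} = 3 - - \frac{47054}{7647} = 3 + \frac{47054}{7647} = \frac{69995}{7647} \approx 9.1533$)
$\frac{K}{f} = \frac{69995}{7647 \cdot 3528} = \frac{69995}{7647} \cdot \frac{1}{3528} = \frac{69995}{26978616}$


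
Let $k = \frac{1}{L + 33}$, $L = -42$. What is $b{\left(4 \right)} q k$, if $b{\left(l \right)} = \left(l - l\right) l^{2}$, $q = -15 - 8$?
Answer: $0$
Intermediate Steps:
$q = -23$
$b{\left(l \right)} = 0$ ($b{\left(l \right)} = 0 l^{2} = 0$)
$k = - \frac{1}{9}$ ($k = \frac{1}{-42 + 33} = \frac{1}{-9} = - \frac{1}{9} \approx -0.11111$)
$b{\left(4 \right)} q k = 0 \left(-23\right) \left(- \frac{1}{9}\right) = 0 \left(- \frac{1}{9}\right) = 0$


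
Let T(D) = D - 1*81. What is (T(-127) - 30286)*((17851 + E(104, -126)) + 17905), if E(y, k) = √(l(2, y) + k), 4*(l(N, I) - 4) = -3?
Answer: -1090343464 - 15247*I*√491 ≈ -1.0903e+9 - 3.3785e+5*I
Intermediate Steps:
l(N, I) = 13/4 (l(N, I) = 4 + (¼)*(-3) = 4 - ¾ = 13/4)
T(D) = -81 + D (T(D) = D - 81 = -81 + D)
E(y, k) = √(13/4 + k)
(T(-127) - 30286)*((17851 + E(104, -126)) + 17905) = ((-81 - 127) - 30286)*((17851 + √(13 + 4*(-126))/2) + 17905) = (-208 - 30286)*((17851 + √(13 - 504)/2) + 17905) = -30494*((17851 + √(-491)/2) + 17905) = -30494*((17851 + (I*√491)/2) + 17905) = -30494*((17851 + I*√491/2) + 17905) = -30494*(35756 + I*√491/2) = -1090343464 - 15247*I*√491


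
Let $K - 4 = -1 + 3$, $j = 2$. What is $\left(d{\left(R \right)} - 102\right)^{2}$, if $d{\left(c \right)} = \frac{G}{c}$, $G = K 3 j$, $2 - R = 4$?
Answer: $14400$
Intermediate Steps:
$R = -2$ ($R = 2 - 4 = -2$)
$K = 6$ ($K = 4 + \left(-1 + 3\right) = 4 + 2 = 6$)
$G = 36$ ($G = 6 \cdot 3 \cdot 2 = 18 \cdot 2 = 36$)
$d{\left(c \right)} = \frac{36}{c}$
$\left(d{\left(R \right)} - 102\right)^{2} = \left(\frac{36}{-2} - 102\right)^{2} = \left(36 \left(- \frac{1}{2}\right) - 102\right)^{2} = \left(-18 - 102\right)^{2} = \left(-120\right)^{2} = 14400$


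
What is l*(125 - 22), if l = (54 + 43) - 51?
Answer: 4738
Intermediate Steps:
l = 46 (l = 97 - 51 = 46)
l*(125 - 22) = 46*(125 - 22) = 46*103 = 4738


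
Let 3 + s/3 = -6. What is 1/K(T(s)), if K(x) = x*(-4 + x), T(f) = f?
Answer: 1/837 ≈ 0.0011947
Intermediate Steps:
s = -27 (s = -9 + 3*(-6) = -9 - 18 = -27)
1/K(T(s)) = 1/(-27*(-4 - 27)) = 1/(-27*(-31)) = 1/837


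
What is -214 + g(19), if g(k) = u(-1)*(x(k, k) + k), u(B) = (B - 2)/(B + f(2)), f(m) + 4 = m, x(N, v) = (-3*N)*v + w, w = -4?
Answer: -1282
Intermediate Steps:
x(N, v) = -4 - 3*N*v (x(N, v) = (-3*N)*v - 4 = -3*N*v - 4 = -4 - 3*N*v)
f(m) = -4 + m
u(B) = 1 (u(B) = (B - 2)/(B + (-4 + 2)) = (-2 + B)/(B - 2) = (-2 + B)/(-2 + B) = 1)
g(k) = -4 + k - 3*k**2 (g(k) = 1*((-4 - 3*k*k) + k) = 1*((-4 - 3*k**2) + k) = 1*(-4 + k - 3*k**2) = -4 + k - 3*k**2)
-214 + g(19) = -214 + (-4 + 19 - 3*19**2) = -214 + (-4 + 19 - 3*361) = -214 + (-4 + 19 - 1083) = -214 - 1068 = -1282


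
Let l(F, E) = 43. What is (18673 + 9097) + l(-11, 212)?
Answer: 27813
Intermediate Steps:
(18673 + 9097) + l(-11, 212) = (18673 + 9097) + 43 = 27770 + 43 = 27813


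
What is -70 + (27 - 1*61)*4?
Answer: -206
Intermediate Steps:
-70 + (27 - 1*61)*4 = -70 + (27 - 61)*4 = -70 - 34*4 = -70 - 136 = -206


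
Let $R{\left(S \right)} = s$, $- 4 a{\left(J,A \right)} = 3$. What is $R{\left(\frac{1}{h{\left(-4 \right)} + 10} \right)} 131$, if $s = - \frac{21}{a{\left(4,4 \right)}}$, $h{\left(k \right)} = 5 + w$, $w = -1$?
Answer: $3668$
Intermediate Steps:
$h{\left(k \right)} = 4$ ($h{\left(k \right)} = 5 - 1 = 4$)
$a{\left(J,A \right)} = - \frac{3}{4}$ ($a{\left(J,A \right)} = \left(- \frac{1}{4}\right) 3 = - \frac{3}{4}$)
$s = 28$ ($s = - \frac{21}{- \frac{3}{4}} = \left(-21\right) \left(- \frac{4}{3}\right) = 28$)
$R{\left(S \right)} = 28$
$R{\left(\frac{1}{h{\left(-4 \right)} + 10} \right)} 131 = 28 \cdot 131 = 3668$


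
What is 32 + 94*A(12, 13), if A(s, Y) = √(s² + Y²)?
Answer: 32 + 94*√313 ≈ 1695.0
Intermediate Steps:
A(s, Y) = √(Y² + s²)
32 + 94*A(12, 13) = 32 + 94*√(13² + 12²) = 32 + 94*√(169 + 144) = 32 + 94*√313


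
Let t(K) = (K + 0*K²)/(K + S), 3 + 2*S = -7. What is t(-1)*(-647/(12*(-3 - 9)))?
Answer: 647/864 ≈ 0.74884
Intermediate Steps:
S = -5 (S = -3/2 + (½)*(-7) = -3/2 - 7/2 = -5)
t(K) = K/(-5 + K) (t(K) = (K + 0*K²)/(K - 5) = (K + 0)/(-5 + K) = K/(-5 + K))
t(-1)*(-647/(12*(-3 - 9))) = (-1/(-5 - 1))*(-647/(12*(-3 - 9))) = (-1/(-6))*(-647/(12*(-12))) = (-1*(-⅙))*(-647/(-144)) = (-647*(-1)/144)/6 = (-1*(-647/144))/6 = (⅙)*(647/144) = 647/864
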